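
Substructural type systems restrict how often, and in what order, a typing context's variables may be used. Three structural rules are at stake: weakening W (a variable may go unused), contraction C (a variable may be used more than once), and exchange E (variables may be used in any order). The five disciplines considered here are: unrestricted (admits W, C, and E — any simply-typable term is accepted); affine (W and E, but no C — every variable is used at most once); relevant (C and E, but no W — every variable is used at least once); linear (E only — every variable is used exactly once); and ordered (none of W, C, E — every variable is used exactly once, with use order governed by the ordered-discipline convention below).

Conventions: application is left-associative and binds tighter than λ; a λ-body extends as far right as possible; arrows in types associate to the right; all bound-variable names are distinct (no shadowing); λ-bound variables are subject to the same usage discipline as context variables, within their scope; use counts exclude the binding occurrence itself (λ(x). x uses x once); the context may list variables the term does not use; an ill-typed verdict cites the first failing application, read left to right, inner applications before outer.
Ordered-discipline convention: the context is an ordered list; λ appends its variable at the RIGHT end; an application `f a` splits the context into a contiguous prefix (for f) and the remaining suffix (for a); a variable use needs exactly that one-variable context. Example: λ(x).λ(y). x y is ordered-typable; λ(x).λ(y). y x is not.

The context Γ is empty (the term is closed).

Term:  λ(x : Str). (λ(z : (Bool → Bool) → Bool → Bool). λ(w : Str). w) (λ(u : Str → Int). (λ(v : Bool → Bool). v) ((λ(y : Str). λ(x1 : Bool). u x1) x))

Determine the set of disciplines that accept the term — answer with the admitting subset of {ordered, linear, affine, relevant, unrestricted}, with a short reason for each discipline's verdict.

accepted by: none
counts: x (λ-bound) ×1, z (λ-bound) ×0, w (λ-bound) ×1, u (λ-bound) ×1, v (λ-bound) ×1, y (λ-bound) ×0, x1 (λ-bound) ×1
use order (left to right): w, v, u, x1, x
typing: ill-typed: an application expects Str but receives Bool
ordered: ✗ — a type mismatch blocks all five
linear: ✗ — the type mismatch rejects it
affine: ✗ — not simply typable
relevant: ✗ — fails simple typing
unrestricted: ✗ — a type mismatch blocks all five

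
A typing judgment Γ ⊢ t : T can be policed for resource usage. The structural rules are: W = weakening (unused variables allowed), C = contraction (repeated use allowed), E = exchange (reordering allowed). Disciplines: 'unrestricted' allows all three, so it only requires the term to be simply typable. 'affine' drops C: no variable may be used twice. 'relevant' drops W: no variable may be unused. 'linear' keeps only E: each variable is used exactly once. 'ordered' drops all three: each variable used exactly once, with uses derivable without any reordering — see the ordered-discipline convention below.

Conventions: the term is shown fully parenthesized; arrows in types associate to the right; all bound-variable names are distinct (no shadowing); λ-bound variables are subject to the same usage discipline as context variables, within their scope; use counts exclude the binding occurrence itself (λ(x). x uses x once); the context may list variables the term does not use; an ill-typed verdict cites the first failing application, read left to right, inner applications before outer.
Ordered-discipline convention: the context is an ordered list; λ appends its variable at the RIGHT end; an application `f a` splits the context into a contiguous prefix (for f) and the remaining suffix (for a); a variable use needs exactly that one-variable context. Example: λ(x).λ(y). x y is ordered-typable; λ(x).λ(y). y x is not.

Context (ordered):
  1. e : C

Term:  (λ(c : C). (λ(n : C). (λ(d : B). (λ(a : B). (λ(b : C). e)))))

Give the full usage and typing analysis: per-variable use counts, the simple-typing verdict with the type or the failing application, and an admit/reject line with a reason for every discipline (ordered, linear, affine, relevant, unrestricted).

use counts: e=1, c (bound)=0, n (bound)=0, d (bound)=0, a (bound)=0, b (bound)=0
use order (left to right): e
typing: well-typed at C → C → B → B → C → C
ordered: ✗ — c, n, d, a, b left unused
linear: ✗ — c, n, d, a, b left unused
affine: ✓ — e, c, n, d, a, b: no repeats, contraction unneeded
relevant: ✗ — c, n, d, a, b left unused
unrestricted: ✓ — well-typed at C → C → B → B → C → C; no restrictions here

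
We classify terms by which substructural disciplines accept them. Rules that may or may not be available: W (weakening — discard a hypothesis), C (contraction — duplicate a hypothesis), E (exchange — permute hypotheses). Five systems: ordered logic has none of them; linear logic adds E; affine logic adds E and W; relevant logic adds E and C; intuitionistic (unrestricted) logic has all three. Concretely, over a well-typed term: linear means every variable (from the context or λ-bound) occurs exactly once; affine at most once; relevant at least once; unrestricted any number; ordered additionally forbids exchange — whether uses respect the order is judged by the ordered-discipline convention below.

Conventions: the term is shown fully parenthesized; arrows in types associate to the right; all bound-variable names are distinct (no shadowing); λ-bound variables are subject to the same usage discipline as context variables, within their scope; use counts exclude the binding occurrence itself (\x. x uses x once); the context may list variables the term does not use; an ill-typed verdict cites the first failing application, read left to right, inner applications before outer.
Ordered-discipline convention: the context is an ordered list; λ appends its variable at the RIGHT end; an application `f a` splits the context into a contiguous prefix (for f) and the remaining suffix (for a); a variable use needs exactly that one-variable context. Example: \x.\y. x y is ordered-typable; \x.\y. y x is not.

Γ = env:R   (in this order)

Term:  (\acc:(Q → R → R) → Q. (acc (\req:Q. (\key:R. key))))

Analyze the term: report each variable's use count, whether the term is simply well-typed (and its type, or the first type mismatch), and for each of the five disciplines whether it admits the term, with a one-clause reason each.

counts: env ×0; acc (λ-bound) ×1; req (λ-bound) ×0; key (λ-bound) ×1
uses in reading order: acc, key
typing: ✓ — ((Q → R → R) → Q) → Q
ordered ✗ (unused: env, req — weakening required)
linear ✗ (unused: env, req — weakening required)
affine ✓ (no duplicate uses among env, acc, req, key)
relevant ✗ (unused: env, req — weakening required)
unrestricted ✓ (type-checks (((Q → R → R) → Q) → Q) and nothing is barred)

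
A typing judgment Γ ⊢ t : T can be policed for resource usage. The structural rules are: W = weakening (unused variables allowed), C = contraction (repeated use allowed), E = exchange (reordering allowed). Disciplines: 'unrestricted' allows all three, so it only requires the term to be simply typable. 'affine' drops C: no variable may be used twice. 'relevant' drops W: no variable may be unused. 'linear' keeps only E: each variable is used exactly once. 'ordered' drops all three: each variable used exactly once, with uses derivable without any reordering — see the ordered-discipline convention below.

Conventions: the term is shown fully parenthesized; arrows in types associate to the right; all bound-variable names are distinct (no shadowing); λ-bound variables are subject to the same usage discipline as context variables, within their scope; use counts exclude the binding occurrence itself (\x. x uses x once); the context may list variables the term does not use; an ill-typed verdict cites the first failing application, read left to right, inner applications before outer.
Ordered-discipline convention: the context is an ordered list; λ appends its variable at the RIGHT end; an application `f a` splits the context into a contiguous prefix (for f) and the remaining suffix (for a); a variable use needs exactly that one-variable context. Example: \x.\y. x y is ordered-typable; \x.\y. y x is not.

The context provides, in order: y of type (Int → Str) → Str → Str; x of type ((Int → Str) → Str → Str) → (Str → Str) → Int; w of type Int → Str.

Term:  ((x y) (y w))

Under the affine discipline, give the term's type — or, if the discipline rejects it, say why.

not well-typed under affine — needs contraction — y ×2
variable uses: y: 2; x: 1; w: 1
uses in reading order: x, y, y, w
typing: the term checks, with type Int
per-discipline verdicts: ordered ✗ · linear ✗ · affine ✗ · relevant ✓ · unrestricted ✓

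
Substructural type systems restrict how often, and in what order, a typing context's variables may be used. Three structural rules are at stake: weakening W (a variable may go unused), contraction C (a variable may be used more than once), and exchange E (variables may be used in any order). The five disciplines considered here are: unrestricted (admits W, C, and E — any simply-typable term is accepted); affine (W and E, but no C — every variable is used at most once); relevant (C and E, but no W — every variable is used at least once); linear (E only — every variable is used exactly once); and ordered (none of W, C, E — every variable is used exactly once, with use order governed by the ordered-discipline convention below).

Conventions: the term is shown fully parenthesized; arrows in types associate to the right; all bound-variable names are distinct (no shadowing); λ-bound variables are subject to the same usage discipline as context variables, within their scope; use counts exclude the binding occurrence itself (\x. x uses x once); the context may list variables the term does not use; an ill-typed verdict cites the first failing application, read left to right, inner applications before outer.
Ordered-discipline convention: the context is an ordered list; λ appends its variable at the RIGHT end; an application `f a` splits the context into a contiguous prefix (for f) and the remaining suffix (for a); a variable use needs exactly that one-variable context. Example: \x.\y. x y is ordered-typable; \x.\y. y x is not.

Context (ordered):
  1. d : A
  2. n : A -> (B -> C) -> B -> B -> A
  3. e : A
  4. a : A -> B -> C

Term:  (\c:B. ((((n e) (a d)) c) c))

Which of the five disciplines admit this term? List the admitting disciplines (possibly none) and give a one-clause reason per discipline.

admitted by: relevant, unrestricted
usage: d: 1×, n: 1×, e: 1×, a: 1×, c (λ-bound): 2×
order of uses: n, e, a, d, c, c
typing: well-typed at B -> A
ordered: ✗, repeated use of c ×2
linear: ✗, repeated use of c ×2
affine: ✗, repeated use of c ×2
relevant: ✓, at least one use each (d, n, e, a, c)
unrestricted: ✓, typability at B -> A is all that's needed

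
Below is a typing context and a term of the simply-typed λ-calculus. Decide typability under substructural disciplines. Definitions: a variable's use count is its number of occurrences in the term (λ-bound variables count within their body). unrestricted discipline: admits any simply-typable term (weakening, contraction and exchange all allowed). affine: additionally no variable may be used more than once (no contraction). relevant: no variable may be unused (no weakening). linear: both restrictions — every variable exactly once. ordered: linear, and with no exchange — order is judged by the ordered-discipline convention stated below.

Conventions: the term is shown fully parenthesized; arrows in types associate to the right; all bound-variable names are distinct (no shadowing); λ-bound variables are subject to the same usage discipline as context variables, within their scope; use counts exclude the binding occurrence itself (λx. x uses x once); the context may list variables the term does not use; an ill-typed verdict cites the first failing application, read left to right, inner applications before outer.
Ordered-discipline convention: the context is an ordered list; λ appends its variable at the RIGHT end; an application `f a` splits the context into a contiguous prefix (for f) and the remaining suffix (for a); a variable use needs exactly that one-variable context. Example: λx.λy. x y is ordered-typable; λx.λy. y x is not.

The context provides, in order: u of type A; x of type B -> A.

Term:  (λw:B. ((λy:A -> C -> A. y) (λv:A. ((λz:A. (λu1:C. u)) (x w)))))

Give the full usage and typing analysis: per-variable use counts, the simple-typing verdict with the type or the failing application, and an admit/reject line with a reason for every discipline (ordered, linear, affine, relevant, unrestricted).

use counts: u: 1×, x: 1×, w [bound]: 1×, y [bound]: 1×, v [bound]: 0×, z [bound]: 0×, u1 [bound]: 0×
left-to-right use order: y, u, x, w
typing: well-typed at B -> A -> C -> A
ordered: ✗, unused: v, z, u1 — weakening required
linear: ✗, unused: v, z, u1 — weakening required
affine: ✓, no duplicate uses among u, x, w, y, v, z, u1
relevant: ✗, unused: v, z, u1 — weakening required
unrestricted: ✓, type-checks (B -> A -> C -> A) and nothing is barred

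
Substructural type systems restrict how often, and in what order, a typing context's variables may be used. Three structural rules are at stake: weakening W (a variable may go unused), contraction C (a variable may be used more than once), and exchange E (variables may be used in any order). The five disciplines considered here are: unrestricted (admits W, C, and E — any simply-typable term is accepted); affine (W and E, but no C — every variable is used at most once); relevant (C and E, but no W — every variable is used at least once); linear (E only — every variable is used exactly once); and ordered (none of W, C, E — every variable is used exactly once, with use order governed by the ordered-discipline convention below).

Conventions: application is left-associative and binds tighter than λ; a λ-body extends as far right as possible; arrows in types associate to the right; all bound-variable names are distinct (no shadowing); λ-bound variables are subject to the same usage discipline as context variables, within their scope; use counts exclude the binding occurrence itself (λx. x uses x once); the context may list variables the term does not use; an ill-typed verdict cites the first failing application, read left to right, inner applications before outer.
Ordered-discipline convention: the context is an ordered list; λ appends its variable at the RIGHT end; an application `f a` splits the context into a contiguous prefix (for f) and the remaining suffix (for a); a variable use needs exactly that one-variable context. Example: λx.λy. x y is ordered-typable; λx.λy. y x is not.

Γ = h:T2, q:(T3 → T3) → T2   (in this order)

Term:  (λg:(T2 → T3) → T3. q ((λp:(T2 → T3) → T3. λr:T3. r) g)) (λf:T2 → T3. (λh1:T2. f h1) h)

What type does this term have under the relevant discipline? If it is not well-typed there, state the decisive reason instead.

not well-typed under relevant — needs weakening: p unused
usage: h ×1; q ×1; g (λ-bound) ×1; p (λ-bound) ×0; r (λ-bound) ×1; f (λ-bound) ×1; h1 (λ-bound) ×1
uses in reading order: q, r, g, f, h1, h
typing: well-typed at T2
across the five disciplines: ordered ✗ · linear ✗ · affine ✓ · relevant ✗ · unrestricted ✓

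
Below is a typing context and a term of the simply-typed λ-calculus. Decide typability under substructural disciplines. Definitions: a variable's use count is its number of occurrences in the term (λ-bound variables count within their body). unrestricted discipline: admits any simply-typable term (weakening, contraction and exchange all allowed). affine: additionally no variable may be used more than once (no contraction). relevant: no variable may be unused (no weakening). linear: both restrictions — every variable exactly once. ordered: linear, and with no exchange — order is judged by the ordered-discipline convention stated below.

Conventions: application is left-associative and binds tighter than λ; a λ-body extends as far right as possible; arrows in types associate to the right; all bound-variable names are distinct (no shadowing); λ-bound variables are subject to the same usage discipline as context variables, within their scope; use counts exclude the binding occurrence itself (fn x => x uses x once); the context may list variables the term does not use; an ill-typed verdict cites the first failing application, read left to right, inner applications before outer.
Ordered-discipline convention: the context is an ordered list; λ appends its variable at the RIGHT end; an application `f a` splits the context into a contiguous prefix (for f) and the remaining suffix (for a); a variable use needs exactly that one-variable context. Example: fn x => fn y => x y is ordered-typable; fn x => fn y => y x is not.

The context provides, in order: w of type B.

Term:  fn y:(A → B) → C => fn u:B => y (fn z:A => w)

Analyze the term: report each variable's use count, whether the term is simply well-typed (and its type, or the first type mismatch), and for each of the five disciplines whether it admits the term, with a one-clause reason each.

use counts: w: 1, y [bound]: 1, u [bound]: 0, z [bound]: 0
left-to-right use order: y, w
typing: well-typed — term : ((A → B) → C) → B → C
ordered: ✗ — unused: u, z — weakening required
linear: ✗ — unused: u, z — weakening required
affine: ✓ — no duplicate uses among w, y, u, z
relevant: ✗ — unused: u, z — weakening required
unrestricted: ✓ — typability at ((A → B) → C) → B → C is all that's needed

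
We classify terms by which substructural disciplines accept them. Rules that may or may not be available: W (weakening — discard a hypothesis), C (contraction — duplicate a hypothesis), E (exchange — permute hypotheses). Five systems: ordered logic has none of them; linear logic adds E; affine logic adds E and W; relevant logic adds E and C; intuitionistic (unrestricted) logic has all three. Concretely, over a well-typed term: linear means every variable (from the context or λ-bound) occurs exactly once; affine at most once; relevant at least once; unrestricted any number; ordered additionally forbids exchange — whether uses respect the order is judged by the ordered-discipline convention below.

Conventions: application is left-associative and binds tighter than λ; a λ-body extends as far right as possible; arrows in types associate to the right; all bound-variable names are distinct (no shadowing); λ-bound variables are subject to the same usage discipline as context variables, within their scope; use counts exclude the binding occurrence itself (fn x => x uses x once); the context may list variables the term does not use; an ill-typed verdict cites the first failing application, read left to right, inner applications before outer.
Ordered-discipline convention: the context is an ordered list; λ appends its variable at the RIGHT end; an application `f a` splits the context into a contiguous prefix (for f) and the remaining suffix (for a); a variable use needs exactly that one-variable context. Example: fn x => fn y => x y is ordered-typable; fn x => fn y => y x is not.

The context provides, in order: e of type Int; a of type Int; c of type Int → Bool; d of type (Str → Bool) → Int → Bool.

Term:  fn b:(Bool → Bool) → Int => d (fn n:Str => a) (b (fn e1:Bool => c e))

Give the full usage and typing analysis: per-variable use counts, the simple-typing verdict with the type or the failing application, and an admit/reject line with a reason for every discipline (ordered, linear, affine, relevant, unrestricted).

variable uses: e ×1; a ×1; c ×1; d ×1; b (λ-bound) ×1; n (λ-bound) ×0; e1 (λ-bound) ×0
use order (left to right): d, a, b, c, e
typing: ill-typed: an application expects Str → Bool but receives Str → Int
ordered: ✗ — not simply typable
linear: ✗ — fails simple typing
affine: ✗ — a type mismatch blocks all five
relevant: ✗ — the type mismatch rejects it
unrestricted: ✗ — not simply typable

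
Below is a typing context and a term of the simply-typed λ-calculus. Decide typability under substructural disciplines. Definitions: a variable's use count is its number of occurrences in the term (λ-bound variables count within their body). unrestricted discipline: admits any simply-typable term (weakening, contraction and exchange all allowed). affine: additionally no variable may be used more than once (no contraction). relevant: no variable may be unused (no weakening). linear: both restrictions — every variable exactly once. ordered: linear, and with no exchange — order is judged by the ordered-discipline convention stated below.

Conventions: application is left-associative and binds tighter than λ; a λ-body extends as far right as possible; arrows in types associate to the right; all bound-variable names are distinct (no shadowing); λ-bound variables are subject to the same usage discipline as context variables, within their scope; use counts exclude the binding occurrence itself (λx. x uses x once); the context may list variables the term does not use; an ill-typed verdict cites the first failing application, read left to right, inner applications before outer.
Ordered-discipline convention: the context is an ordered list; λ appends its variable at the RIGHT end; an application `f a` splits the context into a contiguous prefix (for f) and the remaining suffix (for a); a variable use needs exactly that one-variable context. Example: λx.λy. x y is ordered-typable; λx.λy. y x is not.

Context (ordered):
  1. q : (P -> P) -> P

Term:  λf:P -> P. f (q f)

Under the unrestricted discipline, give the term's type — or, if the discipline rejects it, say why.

term : (P -> P) -> P
use counts: q: 1, f [bound]: 2
order of uses: f, q, f
typing: well-typed at (P -> P) -> P
across the five disciplines: ordered ✗ · linear ✗ · affine ✗ · relevant ✓ · unrestricted ✓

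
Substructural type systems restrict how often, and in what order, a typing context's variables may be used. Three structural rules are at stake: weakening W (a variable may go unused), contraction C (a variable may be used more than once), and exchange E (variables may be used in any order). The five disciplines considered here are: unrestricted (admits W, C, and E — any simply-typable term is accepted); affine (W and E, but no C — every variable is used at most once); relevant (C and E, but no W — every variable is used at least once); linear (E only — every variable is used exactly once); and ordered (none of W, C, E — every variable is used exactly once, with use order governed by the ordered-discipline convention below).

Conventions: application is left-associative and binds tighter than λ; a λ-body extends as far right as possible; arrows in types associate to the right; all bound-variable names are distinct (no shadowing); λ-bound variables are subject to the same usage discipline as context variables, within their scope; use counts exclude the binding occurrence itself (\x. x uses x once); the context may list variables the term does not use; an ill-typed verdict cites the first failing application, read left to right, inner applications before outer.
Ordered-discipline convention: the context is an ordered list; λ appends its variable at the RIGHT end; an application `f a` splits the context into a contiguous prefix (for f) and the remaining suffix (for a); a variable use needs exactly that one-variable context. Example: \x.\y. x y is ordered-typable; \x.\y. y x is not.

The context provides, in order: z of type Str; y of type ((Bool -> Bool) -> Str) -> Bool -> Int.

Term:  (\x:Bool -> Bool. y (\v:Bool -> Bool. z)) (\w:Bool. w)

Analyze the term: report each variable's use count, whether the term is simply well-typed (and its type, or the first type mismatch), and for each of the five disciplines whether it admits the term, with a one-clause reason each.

counts: z=1, y=1, x [bound]=0, v [bound]=0, w [bound]=1
uses in reading order: y, z, w
typing: well-typed at Bool -> Int
ordered: ✗ — needs weakening: x, v unused
linear: ✗ — needs weakening: x, v unused
affine: ✓ — at most one use each (z, y, x, v, w)
relevant: ✗ — needs weakening: x, v unused
unrestricted: ✓ — type-checks (Bool -> Int) and nothing is barred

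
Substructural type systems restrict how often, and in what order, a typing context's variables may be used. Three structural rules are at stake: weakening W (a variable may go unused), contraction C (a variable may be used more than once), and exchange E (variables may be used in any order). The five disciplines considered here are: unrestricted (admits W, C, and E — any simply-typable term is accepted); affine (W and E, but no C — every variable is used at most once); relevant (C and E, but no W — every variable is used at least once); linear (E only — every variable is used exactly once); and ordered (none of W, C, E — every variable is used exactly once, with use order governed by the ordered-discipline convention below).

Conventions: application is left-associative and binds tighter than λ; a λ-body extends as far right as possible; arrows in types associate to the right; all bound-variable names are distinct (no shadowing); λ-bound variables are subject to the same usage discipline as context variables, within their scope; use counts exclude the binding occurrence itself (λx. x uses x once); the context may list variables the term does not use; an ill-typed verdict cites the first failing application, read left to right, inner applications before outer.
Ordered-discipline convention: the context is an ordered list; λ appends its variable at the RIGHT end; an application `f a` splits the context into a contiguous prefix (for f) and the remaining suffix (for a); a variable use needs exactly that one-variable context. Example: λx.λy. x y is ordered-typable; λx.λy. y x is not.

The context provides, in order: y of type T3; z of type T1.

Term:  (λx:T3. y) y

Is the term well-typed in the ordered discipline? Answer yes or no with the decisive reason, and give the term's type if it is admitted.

no — repeated use of y ×2; unused: z, x — weakening required
counts: y: 2×, z: 0×, x [bound]: 0×
left-to-right use order: y, y
typing: the term checks, with type T3
summary: ordered ✗ · linear ✗ · affine ✗ · relevant ✗ · unrestricted ✓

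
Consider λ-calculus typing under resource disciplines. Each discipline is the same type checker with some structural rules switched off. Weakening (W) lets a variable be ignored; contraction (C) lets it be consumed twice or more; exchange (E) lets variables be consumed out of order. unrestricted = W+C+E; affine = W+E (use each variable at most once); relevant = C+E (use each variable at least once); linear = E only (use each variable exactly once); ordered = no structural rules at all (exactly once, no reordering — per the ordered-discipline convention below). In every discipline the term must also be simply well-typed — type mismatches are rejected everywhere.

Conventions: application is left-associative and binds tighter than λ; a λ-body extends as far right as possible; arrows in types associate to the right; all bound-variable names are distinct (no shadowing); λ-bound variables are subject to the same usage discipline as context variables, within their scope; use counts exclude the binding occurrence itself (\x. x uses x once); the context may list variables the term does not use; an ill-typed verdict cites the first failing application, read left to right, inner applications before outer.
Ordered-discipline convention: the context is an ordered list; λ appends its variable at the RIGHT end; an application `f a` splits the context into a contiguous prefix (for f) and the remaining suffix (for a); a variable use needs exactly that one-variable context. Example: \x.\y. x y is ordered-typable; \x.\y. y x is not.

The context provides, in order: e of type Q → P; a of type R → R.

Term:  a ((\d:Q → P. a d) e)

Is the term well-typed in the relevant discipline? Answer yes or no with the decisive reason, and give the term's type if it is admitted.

no — a type mismatch blocks all five
counts: e: 1; a: 2; d (λ-bound): 1
order of uses: a, a, d, e
typing: ill-typed: an application expects R but receives Q → P
all disciplines: ordered ✗, linear ✗, affine ✗, relevant ✗, unrestricted ✗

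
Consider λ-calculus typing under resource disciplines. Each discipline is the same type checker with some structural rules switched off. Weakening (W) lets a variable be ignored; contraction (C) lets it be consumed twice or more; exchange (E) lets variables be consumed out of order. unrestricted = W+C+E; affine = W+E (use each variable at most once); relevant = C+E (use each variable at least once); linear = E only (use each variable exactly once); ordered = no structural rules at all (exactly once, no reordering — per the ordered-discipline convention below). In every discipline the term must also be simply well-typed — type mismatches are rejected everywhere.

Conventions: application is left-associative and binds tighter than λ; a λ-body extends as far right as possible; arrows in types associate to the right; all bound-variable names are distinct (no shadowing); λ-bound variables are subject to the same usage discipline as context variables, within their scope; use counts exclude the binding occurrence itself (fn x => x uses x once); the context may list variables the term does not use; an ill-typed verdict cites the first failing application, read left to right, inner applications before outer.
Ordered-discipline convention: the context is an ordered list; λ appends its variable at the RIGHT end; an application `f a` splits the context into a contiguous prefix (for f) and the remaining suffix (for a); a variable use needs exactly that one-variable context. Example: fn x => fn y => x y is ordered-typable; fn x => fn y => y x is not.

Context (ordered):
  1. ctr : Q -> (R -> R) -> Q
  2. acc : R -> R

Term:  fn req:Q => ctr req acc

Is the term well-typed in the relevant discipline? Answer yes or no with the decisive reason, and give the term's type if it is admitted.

yes — at least one use each (ctr, acc, req); term : Q -> Q
usage: ctr=1, acc=1, req (λ-bound)=1
uses in reading order: ctr, req, acc
typing: well-typed — term : Q -> Q
per-discipline verdicts: ordered ✗, linear ✓, affine ✓, relevant ✓, unrestricted ✓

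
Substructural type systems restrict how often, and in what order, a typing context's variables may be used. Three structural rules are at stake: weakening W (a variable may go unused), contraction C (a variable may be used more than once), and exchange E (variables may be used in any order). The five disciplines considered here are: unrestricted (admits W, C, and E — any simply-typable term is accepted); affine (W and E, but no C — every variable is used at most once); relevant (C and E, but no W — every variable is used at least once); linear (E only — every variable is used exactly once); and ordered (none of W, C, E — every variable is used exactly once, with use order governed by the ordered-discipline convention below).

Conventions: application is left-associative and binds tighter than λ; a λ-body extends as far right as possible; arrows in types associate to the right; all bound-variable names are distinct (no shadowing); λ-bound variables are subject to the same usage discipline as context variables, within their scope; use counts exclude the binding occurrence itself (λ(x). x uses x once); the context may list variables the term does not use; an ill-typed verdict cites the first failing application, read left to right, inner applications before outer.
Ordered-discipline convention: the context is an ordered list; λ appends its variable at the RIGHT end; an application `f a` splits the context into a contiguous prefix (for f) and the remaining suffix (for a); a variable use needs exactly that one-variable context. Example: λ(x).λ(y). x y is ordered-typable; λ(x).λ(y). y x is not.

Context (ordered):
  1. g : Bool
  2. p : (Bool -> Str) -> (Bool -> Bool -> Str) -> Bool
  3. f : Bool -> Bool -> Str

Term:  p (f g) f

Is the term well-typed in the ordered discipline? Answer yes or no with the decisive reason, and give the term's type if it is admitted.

no — repeated use of f ×2
variable uses: g: 1, p: 1, f: 2
order of uses: p, f, g, f
typing: well-typed at Bool
all disciplines: ordered ✗; linear ✗; affine ✗; relevant ✓; unrestricted ✓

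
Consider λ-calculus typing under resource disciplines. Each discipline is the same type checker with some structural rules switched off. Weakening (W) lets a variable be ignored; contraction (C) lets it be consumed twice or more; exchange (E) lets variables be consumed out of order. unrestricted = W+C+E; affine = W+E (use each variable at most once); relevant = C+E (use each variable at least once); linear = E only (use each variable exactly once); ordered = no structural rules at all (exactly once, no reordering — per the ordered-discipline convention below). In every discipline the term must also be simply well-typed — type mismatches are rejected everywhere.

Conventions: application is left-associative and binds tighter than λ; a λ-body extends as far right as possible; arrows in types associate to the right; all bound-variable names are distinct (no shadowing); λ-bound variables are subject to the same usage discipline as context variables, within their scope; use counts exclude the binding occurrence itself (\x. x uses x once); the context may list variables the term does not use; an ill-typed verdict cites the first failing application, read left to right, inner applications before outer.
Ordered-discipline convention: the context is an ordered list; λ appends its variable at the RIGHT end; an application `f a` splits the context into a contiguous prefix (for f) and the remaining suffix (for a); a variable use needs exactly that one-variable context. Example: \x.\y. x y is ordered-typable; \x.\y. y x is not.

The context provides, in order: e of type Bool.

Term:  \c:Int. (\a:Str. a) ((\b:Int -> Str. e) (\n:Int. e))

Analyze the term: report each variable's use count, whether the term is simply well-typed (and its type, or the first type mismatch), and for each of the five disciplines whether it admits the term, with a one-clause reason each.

usage: e ×2; c [bound] ×0; a [bound] ×1; b [bound] ×0; n [bound] ×0
left-to-right use order: a, e, e
typing: ill-typed: an argument Int -> Bool mismatches the expected Int -> Str
ordered: ✗ — the type mismatch rejects it
linear: ✗ — not simply typable
affine: ✗ — fails simple typing
relevant: ✗ — a type mismatch blocks all five
unrestricted: ✗ — the type mismatch rejects it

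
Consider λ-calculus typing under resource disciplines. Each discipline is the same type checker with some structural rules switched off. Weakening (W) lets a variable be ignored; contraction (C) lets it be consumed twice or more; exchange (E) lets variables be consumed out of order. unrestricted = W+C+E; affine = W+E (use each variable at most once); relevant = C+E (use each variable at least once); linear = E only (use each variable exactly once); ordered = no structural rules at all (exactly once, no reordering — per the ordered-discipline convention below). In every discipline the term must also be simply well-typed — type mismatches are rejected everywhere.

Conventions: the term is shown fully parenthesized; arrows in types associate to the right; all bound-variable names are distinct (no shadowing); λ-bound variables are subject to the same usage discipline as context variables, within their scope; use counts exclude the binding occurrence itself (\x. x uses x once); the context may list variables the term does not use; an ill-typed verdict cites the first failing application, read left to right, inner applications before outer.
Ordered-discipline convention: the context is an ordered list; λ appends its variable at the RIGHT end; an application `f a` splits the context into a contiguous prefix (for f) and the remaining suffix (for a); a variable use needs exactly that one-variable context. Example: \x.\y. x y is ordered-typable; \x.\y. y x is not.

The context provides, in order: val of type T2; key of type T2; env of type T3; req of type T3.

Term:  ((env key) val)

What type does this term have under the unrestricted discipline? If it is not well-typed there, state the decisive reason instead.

not well-typed under unrestricted — fails simple typing
usage: val: 1×, key: 1×, env: 1×, req: 0×
uses in reading order: env, key, val
typing: ill-typed: can't apply a value of type T3
across the five disciplines: ordered ✗ · linear ✗ · affine ✗ · relevant ✗ · unrestricted ✗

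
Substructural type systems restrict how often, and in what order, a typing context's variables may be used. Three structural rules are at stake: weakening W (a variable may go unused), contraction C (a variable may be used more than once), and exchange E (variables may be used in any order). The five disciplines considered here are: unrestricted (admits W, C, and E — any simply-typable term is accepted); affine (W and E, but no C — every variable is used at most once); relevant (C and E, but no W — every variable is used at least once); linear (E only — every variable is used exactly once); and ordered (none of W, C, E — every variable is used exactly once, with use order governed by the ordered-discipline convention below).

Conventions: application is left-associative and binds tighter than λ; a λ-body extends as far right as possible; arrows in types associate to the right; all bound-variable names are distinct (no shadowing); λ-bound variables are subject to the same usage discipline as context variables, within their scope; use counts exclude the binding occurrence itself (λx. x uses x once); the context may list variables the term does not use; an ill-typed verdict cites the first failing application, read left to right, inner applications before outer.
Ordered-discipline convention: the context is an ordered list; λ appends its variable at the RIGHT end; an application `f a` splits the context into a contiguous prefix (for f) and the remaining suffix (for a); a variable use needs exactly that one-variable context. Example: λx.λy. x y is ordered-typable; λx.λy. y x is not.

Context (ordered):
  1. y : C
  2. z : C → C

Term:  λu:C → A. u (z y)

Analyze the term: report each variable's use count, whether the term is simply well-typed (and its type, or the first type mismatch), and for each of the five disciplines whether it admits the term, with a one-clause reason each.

use counts: y: 1; z: 1; u [bound]: 1
use order (left to right): u, z, y
typing: the term checks, with type (C → A) → A
ordered: ✗, no ordered split (uses run u, z, y)
linear: ✓, exactly-once usage across y, z, u
affine: ✓, at most one use each (y, z, u)
relevant: ✓, every one of y, z, u appears
unrestricted: ✓, type-checks ((C → A) → A) and nothing is barred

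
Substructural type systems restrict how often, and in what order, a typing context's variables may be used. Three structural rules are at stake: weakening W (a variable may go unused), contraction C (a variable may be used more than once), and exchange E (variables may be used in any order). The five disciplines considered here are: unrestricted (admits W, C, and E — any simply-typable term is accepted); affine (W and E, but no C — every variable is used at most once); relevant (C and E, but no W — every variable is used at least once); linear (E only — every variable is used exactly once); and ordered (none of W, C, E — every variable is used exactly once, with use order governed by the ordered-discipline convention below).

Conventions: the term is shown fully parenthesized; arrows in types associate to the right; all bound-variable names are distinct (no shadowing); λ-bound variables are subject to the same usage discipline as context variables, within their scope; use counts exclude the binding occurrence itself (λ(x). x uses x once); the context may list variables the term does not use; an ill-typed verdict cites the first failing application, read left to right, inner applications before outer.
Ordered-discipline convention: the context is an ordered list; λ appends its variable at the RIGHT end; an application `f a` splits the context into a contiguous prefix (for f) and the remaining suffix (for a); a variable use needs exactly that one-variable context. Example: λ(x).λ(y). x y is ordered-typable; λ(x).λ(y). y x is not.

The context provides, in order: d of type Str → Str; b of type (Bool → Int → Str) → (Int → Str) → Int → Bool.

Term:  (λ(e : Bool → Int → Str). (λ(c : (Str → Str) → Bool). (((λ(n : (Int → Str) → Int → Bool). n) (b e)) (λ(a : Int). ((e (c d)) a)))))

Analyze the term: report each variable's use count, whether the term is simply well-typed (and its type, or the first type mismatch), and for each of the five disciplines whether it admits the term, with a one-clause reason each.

usage: d ×1, b ×1, e (λ-bound) ×2, c (λ-bound) ×1, n (λ-bound) ×1, a (λ-bound) ×1
use order (left to right): n, b, e, e, c, d, a
typing: well-typed at (Bool → Int → Str) → ((Str → Str) → Bool) → Int → Bool
ordered: ✗ — needs contraction — e ×2
linear: ✗ — needs contraction — e ×2
affine: ✗ — needs contraction — e ×2
relevant: ✓ — every one of d, b, e, c, n, a appears
unrestricted: ✓ — simply typable at (Bool → Int → Str) → ((Str → Str) → Bool) → Int → Bool; W, C, E all held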